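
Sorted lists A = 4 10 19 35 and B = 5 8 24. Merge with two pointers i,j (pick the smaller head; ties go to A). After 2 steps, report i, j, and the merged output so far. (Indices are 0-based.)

i=1, j=1, merged so far=[4, 5]

[i=0,j=0] A[i]=4<=B[j]=5 take 4 → i++
[i=1,j=0] A[i]=10>B[j]=5 take 5 → j++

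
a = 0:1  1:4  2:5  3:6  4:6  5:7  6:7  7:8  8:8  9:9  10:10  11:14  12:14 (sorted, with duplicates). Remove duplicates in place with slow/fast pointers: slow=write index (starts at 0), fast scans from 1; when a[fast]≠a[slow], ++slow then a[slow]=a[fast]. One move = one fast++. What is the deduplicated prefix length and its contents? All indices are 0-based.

length 9; prefix = [1, 4, 5, 6, 7, 8, 9, 10, 14]

(s=0,f=1) a[fast]=4≠a[slow]=1 write a[1]=4 → slow++,fast++
(s=1,f=2) a[fast]=5≠a[slow]=4 write a[2]=5 → slow++,fast++
(s=2,f=3) a[fast]=6≠a[slow]=5 write a[3]=6 → slow++,fast++
(s=3,f=4) a[fast]=6=a[slow] dup → fast++
(s=3,f=5) a[fast]=7≠a[slow]=6 write a[4]=7 → slow++,fast++
(s=4,f=6) a[fast]=7=a[slow] dup → fast++
(s=4,f=7) a[fast]=8≠a[slow]=7 write a[5]=8 → slow++,fast++
(s=5,f=8) a[fast]=8=a[slow] dup → fast++
(s=5,f=9) a[fast]=9≠a[slow]=8 write a[6]=9 → slow++,fast++
(s=6,f=10) a[fast]=10≠a[slow]=9 write a[7]=10 → slow++,fast++
(s=7,f=11) a[fast]=14≠a[slow]=10 write a[8]=14 → slow++,fast++
(s=8,f=12) a[fast]=14=a[slow] dup → fast++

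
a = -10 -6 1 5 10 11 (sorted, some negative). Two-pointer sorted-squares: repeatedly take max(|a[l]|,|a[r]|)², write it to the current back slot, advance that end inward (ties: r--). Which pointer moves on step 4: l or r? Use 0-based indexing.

[0,5] |-10|<=|11| out[5]=121 → r--
[0,4] |-10|<=|10| out[4]=100 → r--
[0,3] |-10|>|5| out[3]=100 → l++
[1,3] |-6|>|5| out[2]=36 → l++

l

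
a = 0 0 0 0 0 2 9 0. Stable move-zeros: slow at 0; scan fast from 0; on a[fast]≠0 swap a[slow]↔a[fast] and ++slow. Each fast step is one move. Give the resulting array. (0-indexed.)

slow=0 fast=0: a[fast]=0, fast++
slow=0 fast=1: a[fast]=0, fast++
slow=0 fast=2: a[fast]=0, fast++
slow=0 fast=3: a[fast]=0, fast++
slow=0 fast=4: a[fast]=0, fast++
slow=0 fast=5: a[fast]=2≠0 swap→a[0]=2, slow++,fast++
slow=1 fast=6: a[fast]=9≠0 swap→a[1]=9, slow++,fast++
slow=2 fast=7: a[fast]=0, fast++

[2, 9, 0, 0, 0, 0, 0, 0]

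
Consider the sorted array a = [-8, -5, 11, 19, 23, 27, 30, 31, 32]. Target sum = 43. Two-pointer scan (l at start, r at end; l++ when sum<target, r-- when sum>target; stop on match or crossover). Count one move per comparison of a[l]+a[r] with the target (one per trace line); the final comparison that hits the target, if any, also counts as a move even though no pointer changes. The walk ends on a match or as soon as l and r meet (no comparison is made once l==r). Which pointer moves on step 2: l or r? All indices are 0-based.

l=0 r=8: -8+32=24 <43, l++
l=1 r=8: -5+32=27 <43, l++

l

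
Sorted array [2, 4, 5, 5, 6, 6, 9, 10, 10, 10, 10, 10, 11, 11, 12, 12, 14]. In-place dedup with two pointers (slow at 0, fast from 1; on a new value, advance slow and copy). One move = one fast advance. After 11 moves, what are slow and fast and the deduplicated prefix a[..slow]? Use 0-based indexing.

slow=5, fast=12, prefix=[2, 4, 5, 6, 9, 10]

(s=0,f=1) a[fast]=4≠a[slow]=2 write a[1]=4 → slow++,fast++
(s=1,f=2) a[fast]=5≠a[slow]=4 write a[2]=5 → slow++,fast++
(s=2,f=3) a[fast]=5=a[slow] dup → fast++
(s=2,f=4) a[fast]=6≠a[slow]=5 write a[3]=6 → slow++,fast++
(s=3,f=5) a[fast]=6=a[slow] dup → fast++
(s=3,f=6) a[fast]=9≠a[slow]=6 write a[4]=9 → slow++,fast++
(s=4,f=7) a[fast]=10≠a[slow]=9 write a[5]=10 → slow++,fast++
(s=5,f=8) a[fast]=10=a[slow] dup → fast++
(s=5,f=9) a[fast]=10=a[slow] dup → fast++
(s=5,f=10) a[fast]=10=a[slow] dup → fast++
(s=5,f=11) a[fast]=10=a[slow] dup → fast++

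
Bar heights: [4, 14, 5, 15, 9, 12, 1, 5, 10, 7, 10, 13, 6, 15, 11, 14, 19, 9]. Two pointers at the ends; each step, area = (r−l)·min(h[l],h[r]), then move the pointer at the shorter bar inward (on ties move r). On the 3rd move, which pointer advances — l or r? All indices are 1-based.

l

l=1 r=18: min(4,9)*17=68 best=68 *, l++
l=2 r=18: min(14,9)*16=144 best=144 *, r--
l=2 r=17: min(14,19)*15=210 best=210 *, l++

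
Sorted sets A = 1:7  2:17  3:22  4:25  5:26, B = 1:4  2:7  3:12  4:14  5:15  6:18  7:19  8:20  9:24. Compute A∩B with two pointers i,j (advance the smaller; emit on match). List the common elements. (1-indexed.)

intersection = [7]

[i=1,j=1] 7>4 → j++
[i=1,j=2] 7==7 emit → i++,j++
[i=2,j=3] 17>12 → j++
[i=2,j=4] 17>14 → j++
[i=2,j=5] 17>15 → j++
[i=2,j=6] 17<18 → i++
[i=3,j=6] 22>18 → j++
[i=3,j=7] 22>19 → j++
[i=3,j=8] 22>20 → j++
[i=3,j=9] 22<24 → i++
[i=4,j=9] 25>24 → j++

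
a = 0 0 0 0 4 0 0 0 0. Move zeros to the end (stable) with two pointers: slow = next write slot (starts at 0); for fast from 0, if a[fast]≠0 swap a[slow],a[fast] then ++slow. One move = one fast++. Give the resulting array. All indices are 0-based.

[4, 0, 0, 0, 0, 0, 0, 0, 0]

(s=0,f=0) a[fast]=0 → fast++
(s=0,f=1) a[fast]=0 → fast++
(s=0,f=2) a[fast]=0 → fast++
(s=0,f=3) a[fast]=0 → fast++
(s=0,f=4) a[fast]=4≠0 swap→a[0]=4 → slow++,fast++
(s=1,f=5) a[fast]=0 → fast++
(s=1,f=6) a[fast]=0 → fast++
(s=1,f=7) a[fast]=0 → fast++
(s=1,f=8) a[fast]=0 → fast++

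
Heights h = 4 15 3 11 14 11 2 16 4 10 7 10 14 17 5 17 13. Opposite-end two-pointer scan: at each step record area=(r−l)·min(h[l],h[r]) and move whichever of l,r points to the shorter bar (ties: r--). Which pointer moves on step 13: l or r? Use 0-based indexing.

[0,16] min(4,13)*16=64 best=64 * → l++
[1,16] min(15,13)*15=195 best=195 * → r--
[1,15] min(15,17)*14=210 best=210 * → l++
[2,15] min(3,17)*13=39 best=210 → l++
[3,15] min(11,17)*12=132 best=210 → l++
[4,15] min(14,17)*11=154 best=210 → l++
[5,15] min(11,17)*10=110 best=210 → l++
[6,15] min(2,17)*9=18 best=210 → l++
[7,15] min(16,17)*8=128 best=210 → l++
[8,15] min(4,17)*7=28 best=210 → l++
[9,15] min(10,17)*6=60 best=210 → l++
[10,15] min(7,17)*5=35 best=210 → l++
[11,15] min(10,17)*4=40 best=210 → l++

l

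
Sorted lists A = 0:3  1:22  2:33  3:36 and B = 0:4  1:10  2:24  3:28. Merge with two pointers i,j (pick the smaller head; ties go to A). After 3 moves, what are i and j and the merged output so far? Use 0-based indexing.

i=1, j=2, merged so far=[3, 4, 10]

[i=0,j=0] A[i]=3<=B[j]=4 take 3 → i++
[i=1,j=0] A[i]=22>B[j]=4 take 4 → j++
[i=1,j=1] A[i]=22>B[j]=10 take 10 → j++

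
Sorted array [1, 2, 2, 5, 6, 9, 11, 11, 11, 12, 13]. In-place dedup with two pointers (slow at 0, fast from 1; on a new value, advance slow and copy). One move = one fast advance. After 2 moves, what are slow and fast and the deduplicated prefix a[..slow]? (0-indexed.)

slow=0 fast=1: a[fast]=2≠a[slow]=1 write a[1]=2, slow++,fast++
slow=1 fast=2: a[fast]=2=a[slow] dup, fast++

slow=1, fast=3, prefix=[1, 2]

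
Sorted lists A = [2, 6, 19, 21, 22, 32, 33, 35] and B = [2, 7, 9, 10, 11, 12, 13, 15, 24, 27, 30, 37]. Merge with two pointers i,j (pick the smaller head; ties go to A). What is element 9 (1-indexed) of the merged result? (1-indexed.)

merged[9] = 13

i=1 j=1: A[i]=2<=B[j]=2 take 2, i++
i=2 j=1: A[i]=6>B[j]=2 take 2, j++
i=2 j=2: A[i]=6<=B[j]=7 take 6, i++
i=3 j=2: A[i]=19>B[j]=7 take 7, j++
i=3 j=3: A[i]=19>B[j]=9 take 9, j++
i=3 j=4: A[i]=19>B[j]=10 take 10, j++
i=3 j=5: A[i]=19>B[j]=11 take 11, j++
i=3 j=6: A[i]=19>B[j]=12 take 12, j++
i=3 j=7: A[i]=19>B[j]=13 take 13, j++
i=3 j=8: A[i]=19>B[j]=15 take 15, j++
i=3 j=9: A[i]=19<=B[j]=24 take 19, i++
i=4 j=9: A[i]=21<=B[j]=24 take 21, i++
i=5 j=9: A[i]=22<=B[j]=24 take 22, i++
i=6 j=9: A[i]=32>B[j]=24 take 24, j++
i=6 j=10: A[i]=32>B[j]=27 take 27, j++
i=6 j=11: A[i]=32>B[j]=30 take 30, j++
i=6 j=12: A[i]=32<=B[j]=37 take 32, i++
i=7 j=12: A[i]=33<=B[j]=37 take 33, i++
i=8 j=12: A[i]=35<=B[j]=37 take 35, i++
i=9 j=12: A done, take B[j]=37, j++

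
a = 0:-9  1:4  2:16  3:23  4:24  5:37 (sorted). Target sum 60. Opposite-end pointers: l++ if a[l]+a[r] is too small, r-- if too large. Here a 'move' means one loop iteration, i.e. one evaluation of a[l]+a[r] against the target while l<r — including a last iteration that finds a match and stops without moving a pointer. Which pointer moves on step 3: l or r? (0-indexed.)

l=0 r=5: -9+37=28 <60, l++
l=1 r=5: 4+37=41 <60, l++
l=2 r=5: 16+37=53 <60, l++

l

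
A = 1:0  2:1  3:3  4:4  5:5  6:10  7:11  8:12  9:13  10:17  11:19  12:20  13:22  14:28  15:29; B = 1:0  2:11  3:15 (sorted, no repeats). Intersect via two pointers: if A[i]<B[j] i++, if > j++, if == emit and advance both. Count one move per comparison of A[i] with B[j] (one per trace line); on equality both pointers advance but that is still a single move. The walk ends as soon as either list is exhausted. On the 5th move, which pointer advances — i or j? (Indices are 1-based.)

i

i=1 j=1: 0==0 emit, i++,j++
i=2 j=2: 1<11, i++
i=3 j=2: 3<11, i++
i=4 j=2: 4<11, i++
i=5 j=2: 5<11, i++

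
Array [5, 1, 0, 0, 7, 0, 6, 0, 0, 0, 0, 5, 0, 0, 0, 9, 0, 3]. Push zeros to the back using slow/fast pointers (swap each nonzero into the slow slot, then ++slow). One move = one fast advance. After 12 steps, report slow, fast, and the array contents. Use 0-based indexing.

slow=5, fast=12, a=[5, 1, 7, 6, 5, 0, 0, 0, 0, 0, 0, 0, 0, 0, 0, 9, 0, 3]

(s=0,f=0) a[fast]=5≠0 swap→a[0]=5 → slow++,fast++
(s=1,f=1) a[fast]=1≠0 swap→a[1]=1 → slow++,fast++
(s=2,f=2) a[fast]=0 → fast++
(s=2,f=3) a[fast]=0 → fast++
(s=2,f=4) a[fast]=7≠0 swap→a[2]=7 → slow++,fast++
(s=3,f=5) a[fast]=0 → fast++
(s=3,f=6) a[fast]=6≠0 swap→a[3]=6 → slow++,fast++
(s=4,f=7) a[fast]=0 → fast++
(s=4,f=8) a[fast]=0 → fast++
(s=4,f=9) a[fast]=0 → fast++
(s=4,f=10) a[fast]=0 → fast++
(s=4,f=11) a[fast]=5≠0 swap→a[4]=5 → slow++,fast++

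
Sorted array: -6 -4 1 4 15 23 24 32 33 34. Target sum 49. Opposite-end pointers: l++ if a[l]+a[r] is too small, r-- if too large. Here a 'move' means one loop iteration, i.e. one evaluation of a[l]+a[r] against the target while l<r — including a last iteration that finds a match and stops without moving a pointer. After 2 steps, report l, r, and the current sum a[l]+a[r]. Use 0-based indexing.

l=2, r=9, sum=35

l=0 r=9: -6+34=28 <49, l++
l=1 r=9: -4+34=30 <49, l++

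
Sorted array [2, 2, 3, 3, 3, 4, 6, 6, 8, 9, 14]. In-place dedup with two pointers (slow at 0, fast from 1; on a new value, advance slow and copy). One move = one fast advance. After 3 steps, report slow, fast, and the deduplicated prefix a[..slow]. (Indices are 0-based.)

slow=1, fast=4, prefix=[2, 3]

slow=0 fast=1: a[fast]=2=a[slow] dup, fast++
slow=0 fast=2: a[fast]=3≠a[slow]=2 write a[1]=3, slow++,fast++
slow=1 fast=3: a[fast]=3=a[slow] dup, fast++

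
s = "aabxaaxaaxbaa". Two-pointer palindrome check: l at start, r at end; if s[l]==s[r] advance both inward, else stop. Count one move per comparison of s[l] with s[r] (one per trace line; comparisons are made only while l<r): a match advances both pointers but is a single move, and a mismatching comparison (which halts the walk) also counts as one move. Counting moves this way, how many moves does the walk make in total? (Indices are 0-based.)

l=0 r=12: 'a'=='a', l++,r--
l=1 r=11: 'a'=='a', l++,r--
l=2 r=10: 'b'=='b', l++,r--
l=3 r=9: 'x'=='x', l++,r--
l=4 r=8: 'a'=='a', l++,r--
l=5 r=7: 'a'=='a', l++,r--

6 moves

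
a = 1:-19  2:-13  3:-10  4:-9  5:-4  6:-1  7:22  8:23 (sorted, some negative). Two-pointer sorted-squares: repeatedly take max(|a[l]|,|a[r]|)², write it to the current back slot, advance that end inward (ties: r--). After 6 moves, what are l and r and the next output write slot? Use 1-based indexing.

l=1 r=8: |-19|<=|23| out[8]=529, r--
l=1 r=7: |-19|<=|22| out[7]=484, r--
l=1 r=6: |-19|>|-1| out[6]=361, l++
l=2 r=6: |-13|>|-1| out[5]=169, l++
l=3 r=6: |-10|>|-1| out[4]=100, l++
l=4 r=6: |-9|>|-1| out[3]=81, l++

l=5, r=6, next write slot=2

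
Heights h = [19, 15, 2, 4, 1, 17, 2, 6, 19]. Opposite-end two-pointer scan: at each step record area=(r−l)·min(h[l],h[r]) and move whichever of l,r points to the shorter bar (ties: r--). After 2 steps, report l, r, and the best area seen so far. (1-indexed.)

[1,9] min(19,19)*8=152 best=152 * → r--
[1,8] min(19,6)*7=42 best=152 → r--

l=1, r=7, best area=152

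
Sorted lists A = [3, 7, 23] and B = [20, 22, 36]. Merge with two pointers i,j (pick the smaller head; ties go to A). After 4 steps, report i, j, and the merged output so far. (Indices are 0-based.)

i=2, j=2, merged so far=[3, 7, 20, 22]

[i=0,j=0] A[i]=3<=B[j]=20 take 3 → i++
[i=1,j=0] A[i]=7<=B[j]=20 take 7 → i++
[i=2,j=0] A[i]=23>B[j]=20 take 20 → j++
[i=2,j=1] A[i]=23>B[j]=22 take 22 → j++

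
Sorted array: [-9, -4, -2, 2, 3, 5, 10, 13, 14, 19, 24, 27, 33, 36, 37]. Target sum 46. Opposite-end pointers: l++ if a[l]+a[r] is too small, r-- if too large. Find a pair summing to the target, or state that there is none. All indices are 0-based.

[0,14] -9+37=28 <46 → l++
[1,14] -4+37=33 <46 → l++
[2,14] -2+37=35 <46 → l++
[3,14] 2+37=39 <46 → l++
[4,14] 3+37=40 <46 → l++
[5,14] 5+37=42 <46 → l++
[6,14] 10+37=47 >46 → r--
[6,13] 10+36=46 → found

(10, 36)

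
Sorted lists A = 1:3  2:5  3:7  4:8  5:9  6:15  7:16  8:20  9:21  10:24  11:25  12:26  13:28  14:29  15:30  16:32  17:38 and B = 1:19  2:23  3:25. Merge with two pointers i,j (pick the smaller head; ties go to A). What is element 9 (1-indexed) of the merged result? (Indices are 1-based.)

merged[9] = 20

i=1 j=1: A[i]=3<=B[j]=19 take 3, i++
i=2 j=1: A[i]=5<=B[j]=19 take 5, i++
i=3 j=1: A[i]=7<=B[j]=19 take 7, i++
i=4 j=1: A[i]=8<=B[j]=19 take 8, i++
i=5 j=1: A[i]=9<=B[j]=19 take 9, i++
i=6 j=1: A[i]=15<=B[j]=19 take 15, i++
i=7 j=1: A[i]=16<=B[j]=19 take 16, i++
i=8 j=1: A[i]=20>B[j]=19 take 19, j++
i=8 j=2: A[i]=20<=B[j]=23 take 20, i++
i=9 j=2: A[i]=21<=B[j]=23 take 21, i++
i=10 j=2: A[i]=24>B[j]=23 take 23, j++
i=10 j=3: A[i]=24<=B[j]=25 take 24, i++
i=11 j=3: A[i]=25<=B[j]=25 take 25, i++
i=12 j=3: A[i]=26>B[j]=25 take 25, j++
i=12 j=4: B done, take A[i]=26, i++
i=13 j=4: B done, take A[i]=28, i++
i=14 j=4: B done, take A[i]=29, i++
i=15 j=4: B done, take A[i]=30, i++
i=16 j=4: B done, take A[i]=32, i++
i=17 j=4: B done, take A[i]=38, i++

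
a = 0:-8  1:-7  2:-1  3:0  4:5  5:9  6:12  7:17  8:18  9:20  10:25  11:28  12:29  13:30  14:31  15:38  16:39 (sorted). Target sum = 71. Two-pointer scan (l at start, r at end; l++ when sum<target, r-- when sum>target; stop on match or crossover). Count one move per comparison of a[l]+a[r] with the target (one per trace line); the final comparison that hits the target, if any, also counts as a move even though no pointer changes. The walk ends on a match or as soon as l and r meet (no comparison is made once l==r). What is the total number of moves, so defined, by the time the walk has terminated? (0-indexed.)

16 moves

l=0 r=16: -8+39=31 <71, l++
l=1 r=16: -7+39=32 <71, l++
l=2 r=16: -1+39=38 <71, l++
l=3 r=16: 0+39=39 <71, l++
l=4 r=16: 5+39=44 <71, l++
l=5 r=16: 9+39=48 <71, l++
l=6 r=16: 12+39=51 <71, l++
l=7 r=16: 17+39=56 <71, l++
l=8 r=16: 18+39=57 <71, l++
l=9 r=16: 20+39=59 <71, l++
l=10 r=16: 25+39=64 <71, l++
l=11 r=16: 28+39=67 <71, l++
l=12 r=16: 29+39=68 <71, l++
l=13 r=16: 30+39=69 <71, l++
l=14 r=16: 31+39=70 <71, l++
l=15 r=16: 38+39=77 >71, r--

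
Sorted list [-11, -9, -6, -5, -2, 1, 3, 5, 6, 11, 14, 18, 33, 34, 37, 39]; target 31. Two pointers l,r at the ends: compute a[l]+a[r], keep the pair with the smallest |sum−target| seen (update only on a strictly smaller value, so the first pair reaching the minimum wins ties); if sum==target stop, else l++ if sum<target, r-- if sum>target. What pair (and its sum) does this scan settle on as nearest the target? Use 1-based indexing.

[1,16] -11+39=28 d=3 * → l++
[2,16] -9+39=30 d=1 * → l++
[3,16] -6+39=33 d=2 → r--
[3,15] -6+37=31 d=0 * → stop

pair (-6, 37) with sum 31 (|Δ|=0)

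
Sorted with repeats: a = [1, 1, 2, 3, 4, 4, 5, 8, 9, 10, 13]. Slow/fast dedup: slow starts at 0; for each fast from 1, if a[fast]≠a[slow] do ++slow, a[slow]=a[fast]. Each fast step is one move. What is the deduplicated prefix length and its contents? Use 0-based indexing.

length 9; prefix = [1, 2, 3, 4, 5, 8, 9, 10, 13]

slow=0 fast=1: a[fast]=1=a[slow] dup, fast++
slow=0 fast=2: a[fast]=2≠a[slow]=1 write a[1]=2, slow++,fast++
slow=1 fast=3: a[fast]=3≠a[slow]=2 write a[2]=3, slow++,fast++
slow=2 fast=4: a[fast]=4≠a[slow]=3 write a[3]=4, slow++,fast++
slow=3 fast=5: a[fast]=4=a[slow] dup, fast++
slow=3 fast=6: a[fast]=5≠a[slow]=4 write a[4]=5, slow++,fast++
slow=4 fast=7: a[fast]=8≠a[slow]=5 write a[5]=8, slow++,fast++
slow=5 fast=8: a[fast]=9≠a[slow]=8 write a[6]=9, slow++,fast++
slow=6 fast=9: a[fast]=10≠a[slow]=9 write a[7]=10, slow++,fast++
slow=7 fast=10: a[fast]=13≠a[slow]=10 write a[8]=13, slow++,fast++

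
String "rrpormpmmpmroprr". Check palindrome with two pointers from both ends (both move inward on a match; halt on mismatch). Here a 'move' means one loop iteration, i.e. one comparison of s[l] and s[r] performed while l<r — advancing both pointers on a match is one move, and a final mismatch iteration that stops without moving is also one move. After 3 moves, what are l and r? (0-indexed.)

l=3, r=12

l=0 r=15: 'r'=='r', l++,r--
l=1 r=14: 'r'=='r', l++,r--
l=2 r=13: 'p'=='p', l++,r--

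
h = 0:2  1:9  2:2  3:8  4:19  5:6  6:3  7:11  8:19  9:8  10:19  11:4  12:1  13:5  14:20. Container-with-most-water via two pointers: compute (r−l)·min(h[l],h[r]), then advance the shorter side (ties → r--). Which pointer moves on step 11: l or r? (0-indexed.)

l=0 r=14: min(2,20)*14=28 best=28 *, l++
l=1 r=14: min(9,20)*13=117 best=117 *, l++
l=2 r=14: min(2,20)*12=24 best=117, l++
l=3 r=14: min(8,20)*11=88 best=117, l++
l=4 r=14: min(19,20)*10=190 best=190 *, l++
l=5 r=14: min(6,20)*9=54 best=190, l++
l=6 r=14: min(3,20)*8=24 best=190, l++
l=7 r=14: min(11,20)*7=77 best=190, l++
l=8 r=14: min(19,20)*6=114 best=190, l++
l=9 r=14: min(8,20)*5=40 best=190, l++
l=10 r=14: min(19,20)*4=76 best=190, l++

l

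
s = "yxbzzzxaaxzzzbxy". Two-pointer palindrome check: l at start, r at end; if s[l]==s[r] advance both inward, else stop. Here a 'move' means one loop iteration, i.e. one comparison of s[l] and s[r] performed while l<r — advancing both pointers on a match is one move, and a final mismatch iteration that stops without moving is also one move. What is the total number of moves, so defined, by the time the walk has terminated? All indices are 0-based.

8 moves

l=0 r=15: 'y'=='y', l++,r--
l=1 r=14: 'x'=='x', l++,r--
l=2 r=13: 'b'=='b', l++,r--
l=3 r=12: 'z'=='z', l++,r--
l=4 r=11: 'z'=='z', l++,r--
l=5 r=10: 'z'=='z', l++,r--
l=6 r=9: 'x'=='x', l++,r--
l=7 r=8: 'a'=='a', l++,r--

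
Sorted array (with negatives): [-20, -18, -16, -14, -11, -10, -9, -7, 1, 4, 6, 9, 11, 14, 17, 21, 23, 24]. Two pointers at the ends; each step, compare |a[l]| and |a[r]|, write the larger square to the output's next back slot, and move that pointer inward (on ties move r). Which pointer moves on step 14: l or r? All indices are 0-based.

l=0 r=17: |-20|<=|24| out[17]=576, r--
l=0 r=16: |-20|<=|23| out[16]=529, r--
l=0 r=15: |-20|<=|21| out[15]=441, r--
l=0 r=14: |-20|>|17| out[14]=400, l++
l=1 r=14: |-18|>|17| out[13]=324, l++
l=2 r=14: |-16|<=|17| out[12]=289, r--
l=2 r=13: |-16|>|14| out[11]=256, l++
l=3 r=13: |-14|<=|14| out[10]=196, r--
l=3 r=12: |-14|>|11| out[9]=196, l++
l=4 r=12: |-11|<=|11| out[8]=121, r--
l=4 r=11: |-11|>|9| out[7]=121, l++
l=5 r=11: |-10|>|9| out[6]=100, l++
l=6 r=11: |-9|<=|9| out[5]=81, r--
l=6 r=10: |-9|>|6| out[4]=81, l++

l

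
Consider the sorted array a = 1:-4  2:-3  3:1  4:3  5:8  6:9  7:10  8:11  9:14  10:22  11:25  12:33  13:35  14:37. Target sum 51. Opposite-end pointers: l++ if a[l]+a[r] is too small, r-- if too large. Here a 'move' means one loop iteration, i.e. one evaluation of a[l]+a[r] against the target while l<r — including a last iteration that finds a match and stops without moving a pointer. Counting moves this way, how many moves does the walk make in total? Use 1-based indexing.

[1,14] -4+37=33 <51 → l++
[2,14] -3+37=34 <51 → l++
[3,14] 1+37=38 <51 → l++
[4,14] 3+37=40 <51 → l++
[5,14] 8+37=45 <51 → l++
[6,14] 9+37=46 <51 → l++
[7,14] 10+37=47 <51 → l++
[8,14] 11+37=48 <51 → l++
[9,14] 14+37=51 → found

9 moves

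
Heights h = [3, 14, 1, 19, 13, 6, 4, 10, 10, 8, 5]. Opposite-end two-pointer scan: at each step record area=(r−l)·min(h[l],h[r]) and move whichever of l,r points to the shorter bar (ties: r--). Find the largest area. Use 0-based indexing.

[0,10] min(3,5)*10=30 best=30 * → l++
[1,10] min(14,5)*9=45 best=45 * → r--
[1,9] min(14,8)*8=64 best=64 * → r--
[1,8] min(14,10)*7=70 best=70 * → r--
[1,7] min(14,10)*6=60 best=70 → r--
[1,6] min(14,4)*5=20 best=70 → r--
[1,5] min(14,6)*4=24 best=70 → r--
[1,4] min(14,13)*3=39 best=70 → r--
[1,3] min(14,19)*2=28 best=70 → l++
[2,3] min(1,19)*1=1 best=70 → l++

max area = 70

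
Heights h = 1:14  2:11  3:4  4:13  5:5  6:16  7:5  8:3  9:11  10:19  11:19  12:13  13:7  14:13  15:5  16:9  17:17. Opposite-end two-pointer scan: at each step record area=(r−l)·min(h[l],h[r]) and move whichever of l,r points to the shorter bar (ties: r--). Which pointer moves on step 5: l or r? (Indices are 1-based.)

[1,17] min(14,17)*16=224 best=224 * → l++
[2,17] min(11,17)*15=165 best=224 → l++
[3,17] min(4,17)*14=56 best=224 → l++
[4,17] min(13,17)*13=169 best=224 → l++
[5,17] min(5,17)*12=60 best=224 → l++

l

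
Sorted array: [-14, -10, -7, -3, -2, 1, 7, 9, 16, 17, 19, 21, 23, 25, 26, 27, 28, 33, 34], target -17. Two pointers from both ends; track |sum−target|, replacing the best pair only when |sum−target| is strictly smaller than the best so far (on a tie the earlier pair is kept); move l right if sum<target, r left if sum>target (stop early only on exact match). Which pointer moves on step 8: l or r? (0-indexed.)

[0,18] -14+34=20 d=37 * → r--
[0,17] -14+33=19 d=36 * → r--
[0,16] -14+28=14 d=31 * → r--
[0,15] -14+27=13 d=30 * → r--
[0,14] -14+26=12 d=29 * → r--
[0,13] -14+25=11 d=28 * → r--
[0,12] -14+23=9 d=26 * → r--
[0,11] -14+21=7 d=24 * → r--

r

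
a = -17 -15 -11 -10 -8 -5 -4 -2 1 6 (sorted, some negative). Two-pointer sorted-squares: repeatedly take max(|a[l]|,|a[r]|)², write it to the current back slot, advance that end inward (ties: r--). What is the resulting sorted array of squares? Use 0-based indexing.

[1, 4, 16, 25, 36, 64, 100, 121, 225, 289]

l=0 r=9: |-17|>|6| out[9]=289, l++
l=1 r=9: |-15|>|6| out[8]=225, l++
l=2 r=9: |-11|>|6| out[7]=121, l++
l=3 r=9: |-10|>|6| out[6]=100, l++
l=4 r=9: |-8|>|6| out[5]=64, l++
l=5 r=9: |-5|<=|6| out[4]=36, r--
l=5 r=8: |-5|>|1| out[3]=25, l++
l=6 r=8: |-4|>|1| out[2]=16, l++
l=7 r=8: |-2|>|1| out[1]=4, l++
l=8 r=8: |1|<=|1| out[0]=1, r--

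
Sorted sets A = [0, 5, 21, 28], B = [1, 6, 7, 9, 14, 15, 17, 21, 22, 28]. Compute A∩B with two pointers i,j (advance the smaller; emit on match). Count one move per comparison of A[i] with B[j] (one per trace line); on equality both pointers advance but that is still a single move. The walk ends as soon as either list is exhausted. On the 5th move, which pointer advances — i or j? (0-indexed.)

i=0 j=0: 0<1, i++
i=1 j=0: 5>1, j++
i=1 j=1: 5<6, i++
i=2 j=1: 21>6, j++
i=2 j=2: 21>7, j++

j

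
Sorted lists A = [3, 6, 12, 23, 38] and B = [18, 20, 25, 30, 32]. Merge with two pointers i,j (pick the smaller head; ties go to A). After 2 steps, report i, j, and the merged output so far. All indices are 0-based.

i=2, j=0, merged so far=[3, 6]

[i=0,j=0] A[i]=3<=B[j]=18 take 3 → i++
[i=1,j=0] A[i]=6<=B[j]=18 take 6 → i++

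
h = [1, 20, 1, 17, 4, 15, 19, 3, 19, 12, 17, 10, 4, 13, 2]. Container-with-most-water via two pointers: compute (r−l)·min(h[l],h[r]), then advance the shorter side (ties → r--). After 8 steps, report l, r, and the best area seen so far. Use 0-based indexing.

l=0 r=14: min(1,2)*14=14 best=14 *, l++
l=1 r=14: min(20,2)*13=26 best=26 *, r--
l=1 r=13: min(20,13)*12=156 best=156 *, r--
l=1 r=12: min(20,4)*11=44 best=156, r--
l=1 r=11: min(20,10)*10=100 best=156, r--
l=1 r=10: min(20,17)*9=153 best=156, r--
l=1 r=9: min(20,12)*8=96 best=156, r--
l=1 r=8: min(20,19)*7=133 best=156, r--

l=1, r=7, best area=156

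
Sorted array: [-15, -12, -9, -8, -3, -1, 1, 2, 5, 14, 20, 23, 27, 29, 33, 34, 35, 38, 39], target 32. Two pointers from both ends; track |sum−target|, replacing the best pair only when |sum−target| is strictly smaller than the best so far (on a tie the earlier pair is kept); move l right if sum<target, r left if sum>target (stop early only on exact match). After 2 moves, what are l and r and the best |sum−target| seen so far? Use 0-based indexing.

l=2, r=18, best |Δ|=5

l=0 r=18: -15+39=24 d=8 *, l++
l=1 r=18: -12+39=27 d=5 *, l++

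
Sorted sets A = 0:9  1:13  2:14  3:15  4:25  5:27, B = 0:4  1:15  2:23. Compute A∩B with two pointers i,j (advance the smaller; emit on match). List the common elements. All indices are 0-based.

intersection = [15]

i=0 j=0: 9>4, j++
i=0 j=1: 9<15, i++
i=1 j=1: 13<15, i++
i=2 j=1: 14<15, i++
i=3 j=1: 15==15 emit, i++,j++
i=4 j=2: 25>23, j++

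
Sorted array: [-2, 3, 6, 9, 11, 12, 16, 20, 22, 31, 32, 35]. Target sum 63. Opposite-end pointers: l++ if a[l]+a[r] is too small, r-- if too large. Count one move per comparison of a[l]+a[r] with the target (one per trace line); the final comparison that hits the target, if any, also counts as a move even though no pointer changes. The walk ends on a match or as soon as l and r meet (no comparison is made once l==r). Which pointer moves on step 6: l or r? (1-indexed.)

l

l=1 r=12: -2+35=33 <63, l++
l=2 r=12: 3+35=38 <63, l++
l=3 r=12: 6+35=41 <63, l++
l=4 r=12: 9+35=44 <63, l++
l=5 r=12: 11+35=46 <63, l++
l=6 r=12: 12+35=47 <63, l++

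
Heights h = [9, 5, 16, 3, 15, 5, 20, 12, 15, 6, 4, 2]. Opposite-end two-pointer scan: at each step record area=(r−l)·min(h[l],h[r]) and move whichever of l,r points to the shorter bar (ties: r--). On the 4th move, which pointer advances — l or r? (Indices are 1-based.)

[1,12] min(9,2)*11=22 best=22 * → r--
[1,11] min(9,4)*10=40 best=40 * → r--
[1,10] min(9,6)*9=54 best=54 * → r--
[1,9] min(9,15)*8=72 best=72 * → l++

l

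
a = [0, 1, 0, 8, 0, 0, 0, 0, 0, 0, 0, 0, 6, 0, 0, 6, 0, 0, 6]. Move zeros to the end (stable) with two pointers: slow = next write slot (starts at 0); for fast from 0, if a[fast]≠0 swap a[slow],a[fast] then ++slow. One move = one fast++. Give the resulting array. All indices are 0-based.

[1, 8, 6, 6, 6, 0, 0, 0, 0, 0, 0, 0, 0, 0, 0, 0, 0, 0, 0]

(s=0,f=0) a[fast]=0 → fast++
(s=0,f=1) a[fast]=1≠0 swap→a[0]=1 → slow++,fast++
(s=1,f=2) a[fast]=0 → fast++
(s=1,f=3) a[fast]=8≠0 swap→a[1]=8 → slow++,fast++
(s=2,f=4) a[fast]=0 → fast++
(s=2,f=5) a[fast]=0 → fast++
(s=2,f=6) a[fast]=0 → fast++
(s=2,f=7) a[fast]=0 → fast++
(s=2,f=8) a[fast]=0 → fast++
(s=2,f=9) a[fast]=0 → fast++
(s=2,f=10) a[fast]=0 → fast++
(s=2,f=11) a[fast]=0 → fast++
(s=2,f=12) a[fast]=6≠0 swap→a[2]=6 → slow++,fast++
(s=3,f=13) a[fast]=0 → fast++
(s=3,f=14) a[fast]=0 → fast++
(s=3,f=15) a[fast]=6≠0 swap→a[3]=6 → slow++,fast++
(s=4,f=16) a[fast]=0 → fast++
(s=4,f=17) a[fast]=0 → fast++
(s=4,f=18) a[fast]=6≠0 swap→a[4]=6 → slow++,fast++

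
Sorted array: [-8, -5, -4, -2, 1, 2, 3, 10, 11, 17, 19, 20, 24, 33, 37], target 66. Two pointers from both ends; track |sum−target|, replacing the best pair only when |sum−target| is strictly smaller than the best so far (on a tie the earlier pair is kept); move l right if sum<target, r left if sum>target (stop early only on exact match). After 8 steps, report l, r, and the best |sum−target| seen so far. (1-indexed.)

l=1 r=15: -8+37=29 d=37 *, l++
l=2 r=15: -5+37=32 d=34 *, l++
l=3 r=15: -4+37=33 d=33 *, l++
l=4 r=15: -2+37=35 d=31 *, l++
l=5 r=15: 1+37=38 d=28 *, l++
l=6 r=15: 2+37=39 d=27 *, l++
l=7 r=15: 3+37=40 d=26 *, l++
l=8 r=15: 10+37=47 d=19 *, l++

l=9, r=15, best |Δ|=19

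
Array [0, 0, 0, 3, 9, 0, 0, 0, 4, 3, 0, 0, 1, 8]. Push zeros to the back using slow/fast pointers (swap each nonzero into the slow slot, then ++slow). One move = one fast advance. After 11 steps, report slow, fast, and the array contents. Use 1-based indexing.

slow=5, fast=12, a=[3, 9, 4, 3, 0, 0, 0, 0, 0, 0, 0, 0, 1, 8]

slow=1 fast=1: a[fast]=0, fast++
slow=1 fast=2: a[fast]=0, fast++
slow=1 fast=3: a[fast]=0, fast++
slow=1 fast=4: a[fast]=3≠0 swap→a[1]=3, slow++,fast++
slow=2 fast=5: a[fast]=9≠0 swap→a[2]=9, slow++,fast++
slow=3 fast=6: a[fast]=0, fast++
slow=3 fast=7: a[fast]=0, fast++
slow=3 fast=8: a[fast]=0, fast++
slow=3 fast=9: a[fast]=4≠0 swap→a[3]=4, slow++,fast++
slow=4 fast=10: a[fast]=3≠0 swap→a[4]=3, slow++,fast++
slow=5 fast=11: a[fast]=0, fast++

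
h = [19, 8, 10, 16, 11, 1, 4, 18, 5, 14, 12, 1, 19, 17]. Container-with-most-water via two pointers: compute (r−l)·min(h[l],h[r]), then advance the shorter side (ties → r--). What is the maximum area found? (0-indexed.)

max area = 228

[0,13] min(19,17)*13=221 best=221 * → r--
[0,12] min(19,19)*12=228 best=228 * → r--
[0,11] min(19,1)*11=11 best=228 → r--
[0,10] min(19,12)*10=120 best=228 → r--
[0,9] min(19,14)*9=126 best=228 → r--
[0,8] min(19,5)*8=40 best=228 → r--
[0,7] min(19,18)*7=126 best=228 → r--
[0,6] min(19,4)*6=24 best=228 → r--
[0,5] min(19,1)*5=5 best=228 → r--
[0,4] min(19,11)*4=44 best=228 → r--
[0,3] min(19,16)*3=48 best=228 → r--
[0,2] min(19,10)*2=20 best=228 → r--
[0,1] min(19,8)*1=8 best=228 → r--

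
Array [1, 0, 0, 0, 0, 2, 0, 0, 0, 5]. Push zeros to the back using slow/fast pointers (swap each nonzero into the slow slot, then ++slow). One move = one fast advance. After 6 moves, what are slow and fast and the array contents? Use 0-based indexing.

slow=2, fast=6, a=[1, 2, 0, 0, 0, 0, 0, 0, 0, 5]

slow=0 fast=0: a[fast]=1≠0 swap→a[0]=1, slow++,fast++
slow=1 fast=1: a[fast]=0, fast++
slow=1 fast=2: a[fast]=0, fast++
slow=1 fast=3: a[fast]=0, fast++
slow=1 fast=4: a[fast]=0, fast++
slow=1 fast=5: a[fast]=2≠0 swap→a[1]=2, slow++,fast++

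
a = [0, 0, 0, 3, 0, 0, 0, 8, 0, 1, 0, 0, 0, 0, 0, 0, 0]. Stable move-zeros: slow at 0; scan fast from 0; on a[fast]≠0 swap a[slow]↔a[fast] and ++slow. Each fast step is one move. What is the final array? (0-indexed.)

slow=0 fast=0: a[fast]=0, fast++
slow=0 fast=1: a[fast]=0, fast++
slow=0 fast=2: a[fast]=0, fast++
slow=0 fast=3: a[fast]=3≠0 swap→a[0]=3, slow++,fast++
slow=1 fast=4: a[fast]=0, fast++
slow=1 fast=5: a[fast]=0, fast++
slow=1 fast=6: a[fast]=0, fast++
slow=1 fast=7: a[fast]=8≠0 swap→a[1]=8, slow++,fast++
slow=2 fast=8: a[fast]=0, fast++
slow=2 fast=9: a[fast]=1≠0 swap→a[2]=1, slow++,fast++
slow=3 fast=10: a[fast]=0, fast++
slow=3 fast=11: a[fast]=0, fast++
slow=3 fast=12: a[fast]=0, fast++
slow=3 fast=13: a[fast]=0, fast++
slow=3 fast=14: a[fast]=0, fast++
slow=3 fast=15: a[fast]=0, fast++
slow=3 fast=16: a[fast]=0, fast++

[3, 8, 1, 0, 0, 0, 0, 0, 0, 0, 0, 0, 0, 0, 0, 0, 0]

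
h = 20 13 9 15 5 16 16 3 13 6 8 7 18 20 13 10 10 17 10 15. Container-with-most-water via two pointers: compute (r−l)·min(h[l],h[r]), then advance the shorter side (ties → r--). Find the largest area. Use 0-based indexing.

[0,19] min(20,15)*19=285 best=285 * → r--
[0,18] min(20,10)*18=180 best=285 → r--
[0,17] min(20,17)*17=289 best=289 * → r--
[0,16] min(20,10)*16=160 best=289 → r--
[0,15] min(20,10)*15=150 best=289 → r--
[0,14] min(20,13)*14=182 best=289 → r--
[0,13] min(20,20)*13=260 best=289 → r--
[0,12] min(20,18)*12=216 best=289 → r--
[0,11] min(20,7)*11=77 best=289 → r--
[0,10] min(20,8)*10=80 best=289 → r--
[0,9] min(20,6)*9=54 best=289 → r--
[0,8] min(20,13)*8=104 best=289 → r--
[0,7] min(20,3)*7=21 best=289 → r--
[0,6] min(20,16)*6=96 best=289 → r--
[0,5] min(20,16)*5=80 best=289 → r--
[0,4] min(20,5)*4=20 best=289 → r--
[0,3] min(20,15)*3=45 best=289 → r--
[0,2] min(20,9)*2=18 best=289 → r--
[0,1] min(20,13)*1=13 best=289 → r--

max area = 289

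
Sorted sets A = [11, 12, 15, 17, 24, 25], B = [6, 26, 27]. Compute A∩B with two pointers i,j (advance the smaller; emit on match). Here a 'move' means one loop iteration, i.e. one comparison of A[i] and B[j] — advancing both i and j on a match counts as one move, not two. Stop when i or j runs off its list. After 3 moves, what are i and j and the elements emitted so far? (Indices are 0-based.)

i=2, j=1, emitted=[]

[i=0,j=0] 11>6 → j++
[i=0,j=1] 11<26 → i++
[i=1,j=1] 12<26 → i++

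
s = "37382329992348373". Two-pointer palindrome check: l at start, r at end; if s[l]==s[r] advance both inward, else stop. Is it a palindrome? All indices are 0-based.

l=0 r=16: '3'=='3', l++,r--
l=1 r=15: '7'=='7', l++,r--
l=2 r=14: '3'=='3', l++,r--
l=3 r=13: '8'=='8', l++,r--
l=4 r=12: '2'!='4', stop

not a palindrome (mismatch at 4,12)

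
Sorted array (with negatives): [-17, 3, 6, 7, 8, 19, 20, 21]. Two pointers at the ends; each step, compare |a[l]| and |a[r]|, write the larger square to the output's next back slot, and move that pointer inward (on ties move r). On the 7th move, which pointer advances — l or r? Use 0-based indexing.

l=0 r=7: |-17|<=|21| out[7]=441, r--
l=0 r=6: |-17|<=|20| out[6]=400, r--
l=0 r=5: |-17|<=|19| out[5]=361, r--
l=0 r=4: |-17|>|8| out[4]=289, l++
l=1 r=4: |3|<=|8| out[3]=64, r--
l=1 r=3: |3|<=|7| out[2]=49, r--
l=1 r=2: |3|<=|6| out[1]=36, r--

r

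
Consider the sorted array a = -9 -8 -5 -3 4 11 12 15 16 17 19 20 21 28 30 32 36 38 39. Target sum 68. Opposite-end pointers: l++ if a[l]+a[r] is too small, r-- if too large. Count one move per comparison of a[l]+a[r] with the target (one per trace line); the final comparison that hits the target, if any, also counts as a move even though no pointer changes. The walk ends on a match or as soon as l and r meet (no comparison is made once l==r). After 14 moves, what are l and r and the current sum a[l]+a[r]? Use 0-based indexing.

[0,18] -9+39=30 <68 → l++
[1,18] -8+39=31 <68 → l++
[2,18] -5+39=34 <68 → l++
[3,18] -3+39=36 <68 → l++
[4,18] 4+39=43 <68 → l++
[5,18] 11+39=50 <68 → l++
[6,18] 12+39=51 <68 → l++
[7,18] 15+39=54 <68 → l++
[8,18] 16+39=55 <68 → l++
[9,18] 17+39=56 <68 → l++
[10,18] 19+39=58 <68 → l++
[11,18] 20+39=59 <68 → l++
[12,18] 21+39=60 <68 → l++
[13,18] 28+39=67 <68 → l++

l=14, r=18, sum=69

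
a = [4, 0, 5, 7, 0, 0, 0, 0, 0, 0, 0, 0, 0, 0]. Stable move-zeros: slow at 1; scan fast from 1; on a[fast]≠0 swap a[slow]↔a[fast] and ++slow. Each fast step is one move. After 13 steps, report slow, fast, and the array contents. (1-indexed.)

slow=4, fast=14, a=[4, 5, 7, 0, 0, 0, 0, 0, 0, 0, 0, 0, 0, 0]

slow=1 fast=1: a[fast]=4≠0 swap→a[1]=4, slow++,fast++
slow=2 fast=2: a[fast]=0, fast++
slow=2 fast=3: a[fast]=5≠0 swap→a[2]=5, slow++,fast++
slow=3 fast=4: a[fast]=7≠0 swap→a[3]=7, slow++,fast++
slow=4 fast=5: a[fast]=0, fast++
slow=4 fast=6: a[fast]=0, fast++
slow=4 fast=7: a[fast]=0, fast++
slow=4 fast=8: a[fast]=0, fast++
slow=4 fast=9: a[fast]=0, fast++
slow=4 fast=10: a[fast]=0, fast++
slow=4 fast=11: a[fast]=0, fast++
slow=4 fast=12: a[fast]=0, fast++
slow=4 fast=13: a[fast]=0, fast++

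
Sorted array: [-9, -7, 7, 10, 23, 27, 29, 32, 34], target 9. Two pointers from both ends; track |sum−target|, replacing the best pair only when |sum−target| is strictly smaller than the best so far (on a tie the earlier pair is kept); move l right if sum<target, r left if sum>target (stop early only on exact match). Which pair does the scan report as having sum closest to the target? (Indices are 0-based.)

l=0 r=8: -9+34=25 d=16 *, r--
l=0 r=7: -9+32=23 d=14 *, r--
l=0 r=6: -9+29=20 d=11 *, r--
l=0 r=5: -9+27=18 d=9 *, r--
l=0 r=4: -9+23=14 d=5 *, r--
l=0 r=3: -9+10=1 d=8, l++
l=1 r=3: -7+10=3 d=6, l++
l=2 r=3: 7+10=17 d=8, r--

pair (-9, 23) with sum 14 (|Δ|=5)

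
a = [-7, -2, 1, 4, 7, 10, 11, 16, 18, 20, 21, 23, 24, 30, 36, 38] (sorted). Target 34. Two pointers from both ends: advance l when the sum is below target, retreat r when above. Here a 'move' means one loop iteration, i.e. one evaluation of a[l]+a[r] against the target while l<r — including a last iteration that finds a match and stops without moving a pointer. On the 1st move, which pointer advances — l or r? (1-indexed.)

l=1 r=16: -7+38=31 <34, l++

l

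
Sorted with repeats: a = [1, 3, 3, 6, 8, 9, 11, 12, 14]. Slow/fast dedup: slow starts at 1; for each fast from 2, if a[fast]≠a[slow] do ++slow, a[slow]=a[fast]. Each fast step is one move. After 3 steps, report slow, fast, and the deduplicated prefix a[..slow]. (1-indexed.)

(s=1,f=2) a[fast]=3≠a[slow]=1 write a[2]=3 → slow++,fast++
(s=2,f=3) a[fast]=3=a[slow] dup → fast++
(s=2,f=4) a[fast]=6≠a[slow]=3 write a[3]=6 → slow++,fast++

slow=3, fast=5, prefix=[1, 3, 6]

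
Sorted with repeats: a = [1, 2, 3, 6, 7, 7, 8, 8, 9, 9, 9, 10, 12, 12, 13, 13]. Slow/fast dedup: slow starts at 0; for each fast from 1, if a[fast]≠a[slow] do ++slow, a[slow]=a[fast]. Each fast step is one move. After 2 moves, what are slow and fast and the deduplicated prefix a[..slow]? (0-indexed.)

slow=2, fast=3, prefix=[1, 2, 3]

(s=0,f=1) a[fast]=2≠a[slow]=1 write a[1]=2 → slow++,fast++
(s=1,f=2) a[fast]=3≠a[slow]=2 write a[2]=3 → slow++,fast++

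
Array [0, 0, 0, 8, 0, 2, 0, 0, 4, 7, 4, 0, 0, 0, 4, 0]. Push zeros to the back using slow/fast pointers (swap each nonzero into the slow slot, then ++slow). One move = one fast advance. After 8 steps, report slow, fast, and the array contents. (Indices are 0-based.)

slow=0 fast=0: a[fast]=0, fast++
slow=0 fast=1: a[fast]=0, fast++
slow=0 fast=2: a[fast]=0, fast++
slow=0 fast=3: a[fast]=8≠0 swap→a[0]=8, slow++,fast++
slow=1 fast=4: a[fast]=0, fast++
slow=1 fast=5: a[fast]=2≠0 swap→a[1]=2, slow++,fast++
slow=2 fast=6: a[fast]=0, fast++
slow=2 fast=7: a[fast]=0, fast++

slow=2, fast=8, a=[8, 2, 0, 0, 0, 0, 0, 0, 4, 7, 4, 0, 0, 0, 4, 0]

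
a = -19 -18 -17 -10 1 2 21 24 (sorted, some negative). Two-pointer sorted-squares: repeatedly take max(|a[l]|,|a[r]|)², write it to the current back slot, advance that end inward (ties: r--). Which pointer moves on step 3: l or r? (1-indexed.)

l

l=1 r=8: |-19|<=|24| out[8]=576, r--
l=1 r=7: |-19|<=|21| out[7]=441, r--
l=1 r=6: |-19|>|2| out[6]=361, l++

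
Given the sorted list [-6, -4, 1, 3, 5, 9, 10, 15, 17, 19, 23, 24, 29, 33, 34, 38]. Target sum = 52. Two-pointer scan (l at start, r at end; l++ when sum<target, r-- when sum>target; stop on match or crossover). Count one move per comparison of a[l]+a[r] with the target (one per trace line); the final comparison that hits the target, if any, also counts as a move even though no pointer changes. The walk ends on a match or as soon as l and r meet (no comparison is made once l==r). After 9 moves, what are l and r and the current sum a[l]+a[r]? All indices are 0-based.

l=0 r=15: -6+38=32 <52, l++
l=1 r=15: -4+38=34 <52, l++
l=2 r=15: 1+38=39 <52, l++
l=3 r=15: 3+38=41 <52, l++
l=4 r=15: 5+38=43 <52, l++
l=5 r=15: 9+38=47 <52, l++
l=6 r=15: 10+38=48 <52, l++
l=7 r=15: 15+38=53 >52, r--
l=7 r=14: 15+34=49 <52, l++

l=8, r=14, sum=51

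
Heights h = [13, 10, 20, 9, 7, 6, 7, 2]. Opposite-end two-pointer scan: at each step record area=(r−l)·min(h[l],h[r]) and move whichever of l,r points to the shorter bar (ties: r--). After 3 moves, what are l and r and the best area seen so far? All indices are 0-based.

l=0, r=4, best area=42

[0,7] min(13,2)*7=14 best=14 * → r--
[0,6] min(13,7)*6=42 best=42 * → r--
[0,5] min(13,6)*5=30 best=42 → r--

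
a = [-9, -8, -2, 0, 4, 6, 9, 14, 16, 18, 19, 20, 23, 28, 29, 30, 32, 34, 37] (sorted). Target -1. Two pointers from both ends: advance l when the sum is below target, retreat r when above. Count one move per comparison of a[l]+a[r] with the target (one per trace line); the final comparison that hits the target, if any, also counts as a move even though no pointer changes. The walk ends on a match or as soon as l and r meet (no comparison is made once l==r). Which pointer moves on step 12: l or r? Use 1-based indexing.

[1,19] -9+37=28 >-1 → r--
[1,18] -9+34=25 >-1 → r--
[1,17] -9+32=23 >-1 → r--
[1,16] -9+30=21 >-1 → r--
[1,15] -9+29=20 >-1 → r--
[1,14] -9+28=19 >-1 → r--
[1,13] -9+23=14 >-1 → r--
[1,12] -9+20=11 >-1 → r--
[1,11] -9+19=10 >-1 → r--
[1,10] -9+18=9 >-1 → r--
[1,9] -9+16=7 >-1 → r--
[1,8] -9+14=5 >-1 → r--

r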